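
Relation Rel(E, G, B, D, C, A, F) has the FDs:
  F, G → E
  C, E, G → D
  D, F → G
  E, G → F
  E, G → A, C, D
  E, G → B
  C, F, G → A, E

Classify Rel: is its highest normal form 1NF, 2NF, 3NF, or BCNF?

BCNF

Candidate keys: {D, F}, {E, G}, {F, G}. Prime attributes: {D, E, F, G}.
The left-hand side of every FD is a superkey, so BCNF is satisfied.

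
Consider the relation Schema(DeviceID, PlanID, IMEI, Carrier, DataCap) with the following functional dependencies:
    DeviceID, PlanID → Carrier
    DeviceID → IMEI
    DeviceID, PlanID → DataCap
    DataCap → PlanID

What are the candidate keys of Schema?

{DataCap, DeviceID}, {DeviceID, PlanID}

Attributes never on any right-hand side: {DeviceID} — every candidate key must contain it.
Closure of {DataCap, DeviceID} is {Carrier, DataCap, DeviceID, IMEI, PlanID}, the whole schema; {DataCap, DeviceID} is a candidate key.
Closure of {DeviceID, PlanID} is {Carrier, DataCap, DeviceID, IMEI, PlanID}, the whole schema; {DeviceID, PlanID} is a candidate key.
These are minimal and exhaustive — every other superkey contains one of them.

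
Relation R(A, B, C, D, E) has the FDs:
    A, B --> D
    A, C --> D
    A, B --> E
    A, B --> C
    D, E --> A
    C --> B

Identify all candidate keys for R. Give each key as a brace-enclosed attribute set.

{A, B}⁺ = {A, B, C, D, E}, which is every attribute, so {A, B} is a candidate key.
{A, C}⁺ = {A, B, C, D, E}, which is every attribute, so {A, C} is a candidate key.
{B, D, E}⁺ = {A, B, C, D, E}, which is every attribute, so {B, D, E} is a candidate key.
{C, D, E}⁺ = {A, B, C, D, E}, which is every attribute, so {C, D, E} is a candidate key.
These are minimal and exhaustive — every other superkey contains one of them.

{A, B}, {A, C}, {B, D, E}, {C, D, E}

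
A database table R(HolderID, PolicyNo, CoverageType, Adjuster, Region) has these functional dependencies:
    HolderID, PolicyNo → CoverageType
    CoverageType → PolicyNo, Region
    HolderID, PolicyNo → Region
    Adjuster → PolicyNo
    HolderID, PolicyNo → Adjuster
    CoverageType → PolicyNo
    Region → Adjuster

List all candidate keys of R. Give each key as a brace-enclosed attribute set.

{HolderID} never appears on the right of any FD, so every key must include it.
Closure of {Adjuster, HolderID} is {Adjuster, CoverageType, HolderID, PolicyNo, Region}, the whole schema; {Adjuster, HolderID} is a candidate key.
Closure of {CoverageType, HolderID} is {Adjuster, CoverageType, HolderID, PolicyNo, Region}, the whole schema; {CoverageType, HolderID} is a candidate key.
Closure of {HolderID, PolicyNo} is {Adjuster, CoverageType, HolderID, PolicyNo, Region}, the whole schema; {HolderID, PolicyNo} is a candidate key.
Closure of {HolderID, Region} is {Adjuster, CoverageType, HolderID, PolicyNo, Region}, the whole schema; {HolderID, Region} is a candidate key.
These are minimal and exhaustive — every other superkey contains one of them.

{Adjuster, HolderID}, {CoverageType, HolderID}, {HolderID, PolicyNo}, {HolderID, Region}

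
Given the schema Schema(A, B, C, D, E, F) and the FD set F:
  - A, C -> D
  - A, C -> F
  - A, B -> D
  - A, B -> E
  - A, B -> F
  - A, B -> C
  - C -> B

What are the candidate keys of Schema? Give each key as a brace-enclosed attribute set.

{A, B}, {A, C}

Attributes never on any right-hand side: {A} — every candidate key must contain it.
Closure of {A, B} is {A, B, C, D, E, F}, the whole schema; {A, B} is a candidate key.
Closure of {A, C} is {A, B, C, D, E, F}, the whole schema; {A, C} is a candidate key.
These are minimal and exhaustive — every other superkey contains one of them.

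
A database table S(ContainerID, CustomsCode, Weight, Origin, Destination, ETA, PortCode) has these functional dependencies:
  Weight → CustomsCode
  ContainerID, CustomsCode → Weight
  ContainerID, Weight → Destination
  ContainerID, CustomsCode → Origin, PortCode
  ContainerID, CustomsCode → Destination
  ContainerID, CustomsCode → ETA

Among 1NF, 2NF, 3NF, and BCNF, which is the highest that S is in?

Candidate keys: {ContainerID, CustomsCode}, {ContainerID, Weight}. Prime attributes: {ContainerID, CustomsCode, Weight}.
For Weight → CustomsCode we have {Weight}⁺ = {CustomsCode, Weight}; {Weight} is not a superkey, so BCNF fails.
Since {CustomsCode} ⊆ prime attributes and every other non-superkey FD also has a prime right side, the schema is in 3NF.

3NF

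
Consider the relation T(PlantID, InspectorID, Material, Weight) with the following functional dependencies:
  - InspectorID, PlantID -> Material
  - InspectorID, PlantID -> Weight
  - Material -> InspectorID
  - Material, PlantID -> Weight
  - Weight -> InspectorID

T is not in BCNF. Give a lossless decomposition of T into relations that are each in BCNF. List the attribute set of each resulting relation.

Candidate keys of the original relation: {InspectorID, PlantID}, {Material, PlantID}, {PlantID, Weight}.
In {InspectorID, Material, PlantID, Weight}, {Material} is not a superkey ({Material}⁺ restricted to this set is {InspectorID, Material}), so split on Material -> InspectorID into {InspectorID, Material} and {Material, PlantID, Weight}.
{InspectorID, Material} is in BCNF.
{Material, PlantID, Weight} is in BCNF.

{InspectorID, Material}; {Material, PlantID, Weight}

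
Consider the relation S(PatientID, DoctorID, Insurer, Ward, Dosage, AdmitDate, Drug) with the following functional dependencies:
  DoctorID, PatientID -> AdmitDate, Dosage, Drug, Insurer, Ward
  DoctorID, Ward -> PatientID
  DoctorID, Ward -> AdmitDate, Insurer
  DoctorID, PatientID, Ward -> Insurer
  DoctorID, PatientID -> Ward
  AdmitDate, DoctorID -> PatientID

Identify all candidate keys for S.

Attributes never on any right-hand side: {DoctorID} — every candidate key must contain it.
{AdmitDate, DoctorID}⁺ = {AdmitDate, DoctorID, Dosage, Drug, Insurer, PatientID, Ward}, which is every attribute, so {AdmitDate, DoctorID} is a candidate key.
{DoctorID, PatientID}⁺ = {AdmitDate, DoctorID, Dosage, Drug, Insurer, PatientID, Ward}, which is every attribute, so {DoctorID, PatientID} is a candidate key.
{DoctorID, Ward}⁺ = {AdmitDate, DoctorID, Dosage, Drug, Insurer, PatientID, Ward}, which is every attribute, so {DoctorID, Ward} is a candidate key.
Any other superkey properly contains one of these, so there are no further candidate keys.

{AdmitDate, DoctorID}, {DoctorID, PatientID}, {DoctorID, Ward}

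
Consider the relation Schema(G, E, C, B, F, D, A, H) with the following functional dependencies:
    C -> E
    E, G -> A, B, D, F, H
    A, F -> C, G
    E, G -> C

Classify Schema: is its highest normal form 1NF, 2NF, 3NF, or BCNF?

Candidate keys: {A, F}, {C, G}, {E, G}. Prime attributes: {A, C, E, F, G}.
C -> E: {C}⁺ = {C, E}, which is not all of the attributes, so the left side is not a superkey — BCNF is violated.
Since {E} ⊆ prime attributes and every other non-superkey FD also has a prime right side, the schema is in 3NF.

3NF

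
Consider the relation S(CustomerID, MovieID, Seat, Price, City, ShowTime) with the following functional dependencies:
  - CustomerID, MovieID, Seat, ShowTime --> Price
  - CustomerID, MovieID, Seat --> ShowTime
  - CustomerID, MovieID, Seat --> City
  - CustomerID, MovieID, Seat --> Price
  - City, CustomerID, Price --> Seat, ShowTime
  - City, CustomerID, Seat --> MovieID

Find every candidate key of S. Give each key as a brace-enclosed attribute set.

{City, CustomerID, Price}, {City, CustomerID, Seat}, {CustomerID, MovieID, Seat}

{CustomerID} never appears on the right of any FD, so every key must include it.
Closure of {City, CustomerID, Price} is {City, CustomerID, MovieID, Price, Seat, ShowTime}, the whole schema; {City, CustomerID, Price} is a candidate key.
Closure of {City, CustomerID, Seat} is {City, CustomerID, MovieID, Price, Seat, ShowTime}, the whole schema; {City, CustomerID, Seat} is a candidate key.
Closure of {CustomerID, MovieID, Seat} is {City, CustomerID, MovieID, Price, Seat, ShowTime}, the whole schema; {CustomerID, MovieID, Seat} is a candidate key.
These are minimal and exhaustive — every other superkey contains one of them.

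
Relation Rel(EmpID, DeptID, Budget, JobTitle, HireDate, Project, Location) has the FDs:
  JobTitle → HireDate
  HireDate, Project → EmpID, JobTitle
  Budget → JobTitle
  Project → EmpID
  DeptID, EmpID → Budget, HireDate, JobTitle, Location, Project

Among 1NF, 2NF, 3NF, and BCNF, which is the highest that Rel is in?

Candidate keys: {DeptID, EmpID}, {DeptID, Project}. Prime attributes: {DeptID, EmpID, Project}.
JobTitle → HireDate: {JobTitle}⁺ = {HireDate, JobTitle}, which is not all of the attributes, so the left side is not a superkey — BCNF is violated.
JobTitle → HireDate determines the non-prime attribute {HireDate} from a non-superkey — 3NF is violated.
No non-prime attribute depends on a proper subset of any candidate key, so 2NF holds.

2NF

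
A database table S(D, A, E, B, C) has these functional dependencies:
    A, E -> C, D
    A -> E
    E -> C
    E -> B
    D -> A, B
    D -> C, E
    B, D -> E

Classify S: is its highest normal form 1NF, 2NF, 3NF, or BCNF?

2NF

Candidate keys: {A}, {D}. Prime attributes: {A, D}.
For E -> C we have {E}⁺ = {B, C, E}; {E} is not a superkey, so BCNF fails.
Because {C} is non-prime and the left side of E -> C is not a superkey, the relation is not in 3NF.
With only single-attribute keys there can be no partial dependency, so 2NF holds.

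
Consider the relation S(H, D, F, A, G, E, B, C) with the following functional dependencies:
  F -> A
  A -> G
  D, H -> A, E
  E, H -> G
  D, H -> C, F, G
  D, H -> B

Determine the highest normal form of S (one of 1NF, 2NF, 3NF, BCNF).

Candidate key: {D, H}. Prime attributes: {D, H}.
F -> A breaks BCNF: {F}⁺ = {A, F, G}, so {F} is not a superkey.
F -> A has non-prime {A} on the right and a non-superkey on the left, so 3NF fails.
No proper subset of a key has a non-prime attribute in its closure, so there is no partial dependency; 2NF holds.

2NF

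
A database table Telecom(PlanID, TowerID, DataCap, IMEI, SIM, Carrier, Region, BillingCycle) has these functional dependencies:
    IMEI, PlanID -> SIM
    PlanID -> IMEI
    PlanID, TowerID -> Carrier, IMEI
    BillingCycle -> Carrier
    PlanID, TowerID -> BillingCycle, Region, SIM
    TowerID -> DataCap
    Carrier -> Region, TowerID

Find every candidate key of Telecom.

{BillingCycle, PlanID}, {Carrier, PlanID}, {PlanID, TowerID}

Attributes never on any right-hand side: {PlanID} — every candidate key must contain it.
{BillingCycle, PlanID}⁺ = {BillingCycle, Carrier, DataCap, IMEI, PlanID, Region, SIM, TowerID} — all of the relation — so {BillingCycle, PlanID} is a candidate key.
{Carrier, PlanID}⁺ = {BillingCycle, Carrier, DataCap, IMEI, PlanID, Region, SIM, TowerID} — all of the relation — so {Carrier, PlanID} is a candidate key.
{PlanID, TowerID}⁺ = {BillingCycle, Carrier, DataCap, IMEI, PlanID, Region, SIM, TowerID} — all of the relation — so {PlanID, TowerID} is a candidate key.
These are minimal and exhaustive — every other superkey contains one of them.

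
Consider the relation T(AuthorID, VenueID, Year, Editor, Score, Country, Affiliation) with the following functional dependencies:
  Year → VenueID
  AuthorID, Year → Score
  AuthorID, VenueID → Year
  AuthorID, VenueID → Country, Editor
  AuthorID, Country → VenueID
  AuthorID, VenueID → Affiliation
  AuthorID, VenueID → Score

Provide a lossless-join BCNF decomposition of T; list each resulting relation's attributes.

Candidate keys of the original relation: {AuthorID, Country}, {AuthorID, VenueID}, {AuthorID, Year}.
{Affiliation, AuthorID, Country, Editor, Score, VenueID, Year}: {Year} determines {VenueID, Year} here but is not a superkey — split on Year → VenueID, giving {VenueID, Year} and {Affiliation, AuthorID, Country, Editor, Score, Year}.
{VenueID, Year} is in BCNF.
{Affiliation, AuthorID, Country, Editor, Score, Year} is in BCNF.

{Affiliation, AuthorID, Country, Editor, Score, Year}; {VenueID, Year}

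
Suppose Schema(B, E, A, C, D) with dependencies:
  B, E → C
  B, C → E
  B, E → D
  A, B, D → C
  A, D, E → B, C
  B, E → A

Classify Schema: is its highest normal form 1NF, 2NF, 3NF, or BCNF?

Candidate keys: {A, B, D}, {A, D, E}, {B, C}, {B, E}. Prime attributes: {A, B, C, D, E}.
Every FD has a superkey on the left, so the relation is in BCNF.

BCNF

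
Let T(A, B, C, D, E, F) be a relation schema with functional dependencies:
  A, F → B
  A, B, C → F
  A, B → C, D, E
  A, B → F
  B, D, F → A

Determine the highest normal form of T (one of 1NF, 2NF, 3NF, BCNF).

BCNF

Candidate keys: {A, B}, {A, F}, {B, D, F}. Prime attributes: {A, B, D, F}.
Each dependency's left side is a superkey — BCNF holds.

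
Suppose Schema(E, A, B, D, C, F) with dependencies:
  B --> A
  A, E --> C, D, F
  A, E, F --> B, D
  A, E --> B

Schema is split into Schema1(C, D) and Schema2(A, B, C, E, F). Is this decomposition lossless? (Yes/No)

No

Schema1 ∩ Schema2 = {C}; its closure under F is {C}.
Neither Schema1 nor Schema2 is contained in that closure, so the decomposition is lossy.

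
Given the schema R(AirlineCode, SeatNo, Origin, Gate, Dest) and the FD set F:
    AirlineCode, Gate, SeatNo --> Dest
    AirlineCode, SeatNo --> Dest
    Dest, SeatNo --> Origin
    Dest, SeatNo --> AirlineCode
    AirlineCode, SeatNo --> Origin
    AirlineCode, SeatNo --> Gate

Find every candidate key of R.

{AirlineCode, SeatNo}, {Dest, SeatNo}

Attributes never on any right-hand side: {SeatNo} — every candidate key must contain it.
{AirlineCode, SeatNo}⁺ = {AirlineCode, Dest, Gate, Origin, SeatNo}, which is every attribute, so {AirlineCode, SeatNo} is a candidate key.
{Dest, SeatNo}⁺ = {AirlineCode, Dest, Gate, Origin, SeatNo}, which is every attribute, so {Dest, SeatNo} is a candidate key.
No proper subset of any of these is a key, and no other minimal superkey exists.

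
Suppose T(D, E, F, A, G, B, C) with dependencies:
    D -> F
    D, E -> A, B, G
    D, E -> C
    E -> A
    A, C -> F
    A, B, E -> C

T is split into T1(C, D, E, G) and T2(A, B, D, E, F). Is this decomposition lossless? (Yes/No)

Yes

Common attributes: {D, E}; their closure is {A, B, C, D, E, F, G}.
Since T1 ⊆ {A, B, C, D, E, F, G}, the intersection is a superkey of T1; the decomposition is lossless.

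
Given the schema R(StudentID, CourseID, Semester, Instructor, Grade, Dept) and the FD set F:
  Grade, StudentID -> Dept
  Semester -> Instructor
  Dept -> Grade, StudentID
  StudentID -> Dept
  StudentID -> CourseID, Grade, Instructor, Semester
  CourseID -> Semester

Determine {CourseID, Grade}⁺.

Start with {CourseID, Grade}.
CourseID -> Semester applies; add {Semester} → now {CourseID, Grade, Semester}.
Semester -> Instructor applies; add {Instructor} → now {CourseID, Grade, Instructor, Semester}.
No further FD applies.

{CourseID, Grade, Instructor, Semester}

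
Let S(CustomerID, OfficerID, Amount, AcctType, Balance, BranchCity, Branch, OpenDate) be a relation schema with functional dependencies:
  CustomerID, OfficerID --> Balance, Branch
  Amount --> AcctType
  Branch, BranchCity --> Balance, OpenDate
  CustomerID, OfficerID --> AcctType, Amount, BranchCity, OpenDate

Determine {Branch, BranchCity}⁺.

{Balance, Branch, BranchCity, OpenDate}

Start with {Branch, BranchCity}.
Branch, BranchCity --> Balance, OpenDate applies; add {Balance, OpenDate} → now {Balance, Branch, BranchCity, OpenDate}.
No further FD applies.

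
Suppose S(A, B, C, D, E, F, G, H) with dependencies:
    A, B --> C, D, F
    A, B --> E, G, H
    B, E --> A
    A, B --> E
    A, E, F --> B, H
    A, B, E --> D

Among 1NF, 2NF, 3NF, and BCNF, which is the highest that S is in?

BCNF

Candidate keys: {A, B}, {A, E, F}, {B, E}. Prime attributes: {A, B, E, F}.
The left-hand side of every FD is a superkey, so BCNF is satisfied.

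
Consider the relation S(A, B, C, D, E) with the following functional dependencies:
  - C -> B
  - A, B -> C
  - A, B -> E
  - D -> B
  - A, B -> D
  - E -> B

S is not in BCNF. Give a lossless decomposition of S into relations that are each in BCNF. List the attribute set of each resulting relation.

Candidate keys of the original relation: {A, B}, {A, C}, {A, D}, {A, E}.
Within {A, B, C, D, E}: {C}⁺ ∩ {A, B, C, D, E} = {B, C}, not the whole set, so C -> B violates BCNF; decompose into {B, C} and {A, C, D, E}.
{B, C}: every determinant is a superkey — BCNF.
{A, C, D, E}: every determinant is a superkey — BCNF.

{A, C, D, E}; {B, C}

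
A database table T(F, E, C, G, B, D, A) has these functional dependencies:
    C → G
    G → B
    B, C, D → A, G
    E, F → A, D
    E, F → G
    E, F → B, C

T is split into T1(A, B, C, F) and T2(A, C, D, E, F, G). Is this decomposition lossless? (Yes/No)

Yes

T1 ∩ T2 = {A, C, F}; its closure under F is {A, B, C, F, G}.
This includes all of T1, so the common attributes are a superkey of T1 — the join is lossless.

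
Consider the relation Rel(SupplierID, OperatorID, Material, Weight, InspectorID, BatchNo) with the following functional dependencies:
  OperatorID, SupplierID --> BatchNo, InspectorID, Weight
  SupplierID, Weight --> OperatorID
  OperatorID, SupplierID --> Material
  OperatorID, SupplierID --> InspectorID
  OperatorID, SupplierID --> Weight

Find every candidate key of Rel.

No FD produces {SupplierID}, so it must be in every candidate key.
Closure of {OperatorID, SupplierID} is {BatchNo, InspectorID, Material, OperatorID, SupplierID, Weight}, the whole schema; {OperatorID, SupplierID} is a candidate key.
Closure of {SupplierID, Weight} is {BatchNo, InspectorID, Material, OperatorID, SupplierID, Weight}, the whole schema; {SupplierID, Weight} is a candidate key.
No proper subset of any of these is a key, and no other minimal superkey exists.

{OperatorID, SupplierID}, {SupplierID, Weight}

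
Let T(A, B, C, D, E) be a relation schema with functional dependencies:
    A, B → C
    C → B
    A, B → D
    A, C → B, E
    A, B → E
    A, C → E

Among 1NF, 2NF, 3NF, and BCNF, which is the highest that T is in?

3NF

Candidate keys: {A, B}, {A, C}. Prime attributes: {A, B, C}.
C → B: {C}⁺ = {B, C}, which is not all of the attributes, so the left side is not a superkey — BCNF is violated.
Its right-hand attributes {B} are all prime, as are those of every other non-superkey FD — the relation is in 3NF.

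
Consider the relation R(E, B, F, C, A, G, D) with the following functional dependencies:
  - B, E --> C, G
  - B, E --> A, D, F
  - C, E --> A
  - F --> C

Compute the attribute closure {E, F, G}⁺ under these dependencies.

Start with {E, F, G}.
F --> C applies; add {C} → now {C, E, F, G}.
C, E --> A applies; add {A} → now {A, C, E, F, G}.
No further FD applies.

{A, C, E, F, G}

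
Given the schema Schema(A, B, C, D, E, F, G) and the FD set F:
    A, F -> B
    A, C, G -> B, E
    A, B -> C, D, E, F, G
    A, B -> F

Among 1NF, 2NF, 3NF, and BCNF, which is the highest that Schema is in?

BCNF

Candidate keys: {A, B}, {A, C, G}, {A, F}. Prime attributes: {A, B, C, F, G}.
Each dependency's left side is a superkey — BCNF holds.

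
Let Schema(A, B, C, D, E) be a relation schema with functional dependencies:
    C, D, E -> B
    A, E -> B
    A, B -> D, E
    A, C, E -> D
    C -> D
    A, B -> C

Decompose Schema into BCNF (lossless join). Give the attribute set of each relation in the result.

Candidate keys of the original relation: {A, B}, {A, E}.
Within {A, B, C, D, E}: {C, D, E}⁺ ∩ {A, B, C, D, E} = {B, C, D, E}, not the whole set, so C, D, E -> B violates BCNF; decompose into {B, C, D, E} and {A, C, D, E}.
Within {B, C, D, E}: {C}⁺ ∩ {B, C, D, E} = {C, D}, not the whole set, so C -> D violates BCNF; decompose into {C, D} and {B, C, E}.
{C, D}: every determinant is a superkey — BCNF.
{B, C, E}: every determinant is a superkey — BCNF.
Within {A, C, D, E}: {C}⁺ ∩ {A, C, D, E} = {C, D}, not the whole set, so C -> D violates BCNF; decompose into {C, D} and {A, C, E}.
{C, D}: every determinant is a superkey — BCNF.
{A, C, E}: every determinant is a superkey — BCNF.

{A, C, E}; {B, C, E}; {C, D}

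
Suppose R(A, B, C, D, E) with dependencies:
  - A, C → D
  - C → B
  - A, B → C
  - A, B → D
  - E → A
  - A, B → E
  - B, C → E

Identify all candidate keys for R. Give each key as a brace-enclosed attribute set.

{C}⁺ = {A, B, C, D, E} — all of the relation — so {C} is a candidate key.
{A, B}⁺ = {A, B, C, D, E} — all of the relation — so {A, B} is a candidate key.
{B, E}⁺ = {A, B, C, D, E} — all of the relation — so {B, E} is a candidate key.
No proper subset of any of these is a key, and no other minimal superkey exists.

{A, B}, {B, E}, {C}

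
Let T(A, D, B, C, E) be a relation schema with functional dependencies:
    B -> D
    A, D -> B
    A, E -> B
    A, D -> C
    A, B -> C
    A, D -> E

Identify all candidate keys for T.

{A, B}, {A, D}, {A, E}

Attributes never on any right-hand side: {A} — every candidate key must contain it.
{A, B} is a candidate key since {A, B}⁺ = {A, B, C, D, E} covers every attribute.
{A, D} is a candidate key since {A, D}⁺ = {A, B, C, D, E} covers every attribute.
{A, E} is a candidate key since {A, E}⁺ = {A, B, C, D, E} covers every attribute.
These are minimal and exhaustive — every other superkey contains one of them.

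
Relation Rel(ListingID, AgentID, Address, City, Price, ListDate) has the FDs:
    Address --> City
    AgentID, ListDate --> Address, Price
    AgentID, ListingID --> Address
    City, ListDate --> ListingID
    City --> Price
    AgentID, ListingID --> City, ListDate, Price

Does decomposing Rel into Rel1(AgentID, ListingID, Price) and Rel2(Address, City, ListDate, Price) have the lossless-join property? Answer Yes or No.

The shared attributes are {Price} and {Price}⁺ = {Price}.
Neither Rel1 nor Rel2 is contained in that closure, so the decomposition is lossy.

No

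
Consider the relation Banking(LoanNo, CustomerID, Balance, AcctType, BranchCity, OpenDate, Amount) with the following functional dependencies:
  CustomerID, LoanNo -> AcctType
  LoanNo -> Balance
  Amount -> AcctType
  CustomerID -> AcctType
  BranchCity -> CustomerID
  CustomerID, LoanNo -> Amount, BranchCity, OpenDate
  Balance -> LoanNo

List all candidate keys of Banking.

{Balance, BranchCity} is a candidate key since {Balance, BranchCity}⁺ = {AcctType, Amount, Balance, BranchCity, CustomerID, LoanNo, OpenDate} covers every attribute.
{Balance, CustomerID} is a candidate key since {Balance, CustomerID}⁺ = {AcctType, Amount, Balance, BranchCity, CustomerID, LoanNo, OpenDate} covers every attribute.
{BranchCity, LoanNo} is a candidate key since {BranchCity, LoanNo}⁺ = {AcctType, Amount, Balance, BranchCity, CustomerID, LoanNo, OpenDate} covers every attribute.
{CustomerID, LoanNo} is a candidate key since {CustomerID, LoanNo}⁺ = {AcctType, Amount, Balance, BranchCity, CustomerID, LoanNo, OpenDate} covers every attribute.
Any other superkey properly contains one of these, so there are no further candidate keys.

{Balance, BranchCity}, {Balance, CustomerID}, {BranchCity, LoanNo}, {CustomerID, LoanNo}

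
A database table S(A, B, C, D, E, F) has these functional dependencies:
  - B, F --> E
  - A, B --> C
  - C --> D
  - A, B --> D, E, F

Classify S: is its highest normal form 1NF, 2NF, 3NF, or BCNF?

Candidate key: {A, B}. Prime attributes: {A, B}.
B, F --> E breaks BCNF: {B, F}⁺ = {B, E, F}, so {B, F} is not a superkey.
B, F --> E has non-prime {E} on the right and a non-superkey on the left, so 3NF fails.
No non-prime attribute depends on a proper subset of any candidate key, so 2NF holds.

2NF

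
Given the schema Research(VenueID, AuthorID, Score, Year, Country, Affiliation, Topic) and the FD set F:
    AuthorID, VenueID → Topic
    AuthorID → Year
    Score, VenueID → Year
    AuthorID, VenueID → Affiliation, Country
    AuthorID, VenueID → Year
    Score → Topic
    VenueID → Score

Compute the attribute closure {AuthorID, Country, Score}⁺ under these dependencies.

Start with {AuthorID, Country, Score}.
AuthorID → Year applies; add {Year} → now {AuthorID, Country, Score, Year}.
Score → Topic applies; add {Topic} → now {AuthorID, Country, Score, Topic, Year}.
No further FD applies.

{AuthorID, Country, Score, Topic, Year}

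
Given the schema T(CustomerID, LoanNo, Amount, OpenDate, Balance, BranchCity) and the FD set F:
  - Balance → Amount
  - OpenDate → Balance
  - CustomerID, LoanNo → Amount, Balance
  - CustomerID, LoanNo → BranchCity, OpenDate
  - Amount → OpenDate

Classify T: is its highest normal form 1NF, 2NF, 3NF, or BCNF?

2NF

Candidate key: {CustomerID, LoanNo}. Prime attributes: {CustomerID, LoanNo}.
Balance → Amount breaks BCNF: {Balance}⁺ = {Amount, Balance, OpenDate}, so {Balance} is not a superkey.
Balance → Amount determines the non-prime attribute {Amount} from a non-superkey — 3NF is violated.
No proper subset of a key has a non-prime attribute in its closure, so there is no partial dependency; 2NF holds.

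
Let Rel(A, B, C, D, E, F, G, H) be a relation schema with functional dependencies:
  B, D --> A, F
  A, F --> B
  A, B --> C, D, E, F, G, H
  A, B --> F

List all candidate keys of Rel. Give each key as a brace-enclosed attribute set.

{A, B}, {A, F}, {B, D}

Closure of {A, B} is {A, B, C, D, E, F, G, H}, the whole schema; {A, B} is a candidate key.
Closure of {A, F} is {A, B, C, D, E, F, G, H}, the whole schema; {A, F} is a candidate key.
Closure of {B, D} is {A, B, C, D, E, F, G, H}, the whole schema; {B, D} is a candidate key.
No proper subset of any of these is a key, and no other minimal superkey exists.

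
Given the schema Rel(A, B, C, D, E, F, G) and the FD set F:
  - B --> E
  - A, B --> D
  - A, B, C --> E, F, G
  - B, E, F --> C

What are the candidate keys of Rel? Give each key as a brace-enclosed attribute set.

{A, B, C}, {A, B, F}

{A, B} never appear on the right of any FD, so every key must include all of them.
{A, B, C}⁺ = {A, B, C, D, E, F, G}, which is every attribute, so {A, B, C} is a candidate key.
{A, B, F}⁺ = {A, B, C, D, E, F, G}, which is every attribute, so {A, B, F} is a candidate key.
No proper subset of any of these is a key, and no other minimal superkey exists.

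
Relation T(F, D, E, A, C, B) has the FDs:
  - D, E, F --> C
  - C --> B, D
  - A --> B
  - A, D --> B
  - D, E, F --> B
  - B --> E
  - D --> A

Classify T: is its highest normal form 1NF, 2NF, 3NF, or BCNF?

Candidate keys: {C, F}, {D, F}. Prime attributes: {C, D, F}.
C --> B, D breaks BCNF: {C}⁺ = {A, B, C, D, E}, so {C} is not a superkey.
C --> B, D determines the non-prime attribute {B} from a non-superkey — 3NF is violated.
The proper key subset {C} of {C, F} determines non-prime {A, B, E}, so the relation is not even in 2NF.

1NF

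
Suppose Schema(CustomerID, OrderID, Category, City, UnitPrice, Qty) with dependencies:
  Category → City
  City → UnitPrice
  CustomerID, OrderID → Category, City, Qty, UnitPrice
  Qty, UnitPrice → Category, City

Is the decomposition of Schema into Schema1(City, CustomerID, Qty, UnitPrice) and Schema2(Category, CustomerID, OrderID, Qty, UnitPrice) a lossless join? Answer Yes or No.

Common attributes: {CustomerID, Qty, UnitPrice}; their closure is {Category, City, CustomerID, Qty, UnitPrice}.
Since Schema1 ⊆ {Category, City, CustomerID, Qty, UnitPrice}, the intersection is a superkey of Schema1; the decomposition is lossless.

Yes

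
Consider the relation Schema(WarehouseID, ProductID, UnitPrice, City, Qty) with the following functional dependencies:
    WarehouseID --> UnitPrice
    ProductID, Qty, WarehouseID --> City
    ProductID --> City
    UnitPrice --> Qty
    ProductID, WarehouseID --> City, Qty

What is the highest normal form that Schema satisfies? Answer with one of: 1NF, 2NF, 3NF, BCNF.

1NF

Candidate key: {ProductID, WarehouseID}. Prime attributes: {ProductID, WarehouseID}.
For WarehouseID --> UnitPrice we have {WarehouseID}⁺ = {Qty, UnitPrice, WarehouseID}; {WarehouseID} is not a superkey, so BCNF fails.
Because {UnitPrice} is non-prime and the left side of WarehouseID --> UnitPrice is not a superkey, the relation is not in 3NF.
Since {ProductID} ⊂ {ProductID, WarehouseID} and {ProductID}⁺ ⊇ {City} with {City} non-prime, there is a partial dependency; 2NF fails.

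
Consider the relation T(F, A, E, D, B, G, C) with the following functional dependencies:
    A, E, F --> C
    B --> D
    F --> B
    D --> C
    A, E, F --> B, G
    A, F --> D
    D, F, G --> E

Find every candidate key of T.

{A, E, F}, {A, F, G}

No FD produces {A, F}, so they must be in every candidate key.
{A, E, F}⁺ = {A, B, C, D, E, F, G}, which is every attribute, so {A, E, F} is a candidate key.
{A, F, G}⁺ = {A, B, C, D, E, F, G}, which is every attribute, so {A, F, G} is a candidate key.
Any other superkey properly contains one of these, so there are no further candidate keys.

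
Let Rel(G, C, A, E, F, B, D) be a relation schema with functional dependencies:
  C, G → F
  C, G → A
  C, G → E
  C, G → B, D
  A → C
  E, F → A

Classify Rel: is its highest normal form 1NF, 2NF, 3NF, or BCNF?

Candidate keys: {A, G}, {C, G}, {E, F, G}. Prime attributes: {A, C, E, F, G}.
For A → C we have {A}⁺ = {A, C}; {A} is not a superkey, so BCNF fails.
But every attribute on its right side ({C}) is prime, and the same holds for every other non-superkey FD, so 3NF still holds.

3NF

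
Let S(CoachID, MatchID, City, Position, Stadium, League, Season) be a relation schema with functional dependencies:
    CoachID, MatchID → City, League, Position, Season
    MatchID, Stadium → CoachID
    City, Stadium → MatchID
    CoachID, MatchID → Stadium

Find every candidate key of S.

Closure of {City, Stadium} is {City, CoachID, League, MatchID, Position, Season, Stadium}, the whole schema; {City, Stadium} is a candidate key.
Closure of {CoachID, MatchID} is {City, CoachID, League, MatchID, Position, Season, Stadium}, the whole schema; {CoachID, MatchID} is a candidate key.
Closure of {MatchID, Stadium} is {City, CoachID, League, MatchID, Position, Season, Stadium}, the whole schema; {MatchID, Stadium} is a candidate key.
These are minimal and exhaustive — every other superkey contains one of them.

{City, Stadium}, {CoachID, MatchID}, {MatchID, Stadium}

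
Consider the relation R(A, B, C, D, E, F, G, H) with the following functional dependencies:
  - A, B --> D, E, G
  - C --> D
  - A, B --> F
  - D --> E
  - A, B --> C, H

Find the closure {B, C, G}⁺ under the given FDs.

Start with {B, C, G}.
C --> D applies; add {D} → now {B, C, D, G}.
D --> E applies; add {E} → now {B, C, D, E, G}.
No further FD applies.

{B, C, D, E, G}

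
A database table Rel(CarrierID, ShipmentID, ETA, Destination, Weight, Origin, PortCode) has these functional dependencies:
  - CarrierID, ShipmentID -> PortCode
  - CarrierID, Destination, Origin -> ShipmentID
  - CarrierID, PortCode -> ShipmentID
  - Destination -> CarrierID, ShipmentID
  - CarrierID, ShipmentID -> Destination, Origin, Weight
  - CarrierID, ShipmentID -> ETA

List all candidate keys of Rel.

{Destination}⁺ = {CarrierID, Destination, ETA, Origin, PortCode, ShipmentID, Weight}, which is every attribute, so {Destination} is a candidate key.
{CarrierID, PortCode}⁺ = {CarrierID, Destination, ETA, Origin, PortCode, ShipmentID, Weight}, which is every attribute, so {CarrierID, PortCode} is a candidate key.
{CarrierID, ShipmentID}⁺ = {CarrierID, Destination, ETA, Origin, PortCode, ShipmentID, Weight}, which is every attribute, so {CarrierID, ShipmentID} is a candidate key.
Any other superkey properly contains one of these, so there are no further candidate keys.

{CarrierID, PortCode}, {CarrierID, ShipmentID}, {Destination}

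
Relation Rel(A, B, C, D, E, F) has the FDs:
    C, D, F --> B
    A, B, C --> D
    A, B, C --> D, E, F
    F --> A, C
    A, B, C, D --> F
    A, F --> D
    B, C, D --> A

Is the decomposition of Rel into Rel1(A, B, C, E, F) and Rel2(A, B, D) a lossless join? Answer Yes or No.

No

Rel1 ∩ Rel2 = {A, B}; its closure under F is {A, B}.
Neither Rel1 nor Rel2 is contained in that closure, so the decomposition is lossy.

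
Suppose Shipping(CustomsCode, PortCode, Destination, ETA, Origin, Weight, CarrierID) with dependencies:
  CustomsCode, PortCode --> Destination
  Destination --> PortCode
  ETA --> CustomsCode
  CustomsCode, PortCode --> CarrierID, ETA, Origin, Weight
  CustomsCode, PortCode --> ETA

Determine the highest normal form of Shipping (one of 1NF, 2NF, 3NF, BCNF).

3NF

Candidate keys: {CustomsCode, Destination}, {CustomsCode, PortCode}, {Destination, ETA}, {ETA, PortCode}. Prime attributes: {CustomsCode, Destination, ETA, PortCode}.
Destination --> PortCode: {Destination}⁺ = {Destination, PortCode}, which is not all of the attributes, so the left side is not a superkey — BCNF is violated.
Since {PortCode} ⊆ prime attributes and every other non-superkey FD also has a prime right side, the schema is in 3NF.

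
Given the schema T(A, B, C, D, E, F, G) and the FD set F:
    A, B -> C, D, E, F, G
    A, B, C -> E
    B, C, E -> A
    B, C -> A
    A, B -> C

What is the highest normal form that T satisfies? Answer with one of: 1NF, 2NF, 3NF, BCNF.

Candidate keys: {A, B}, {B, C}. Prime attributes: {A, B, C}.
Each dependency's left side is a superkey — BCNF holds.

BCNF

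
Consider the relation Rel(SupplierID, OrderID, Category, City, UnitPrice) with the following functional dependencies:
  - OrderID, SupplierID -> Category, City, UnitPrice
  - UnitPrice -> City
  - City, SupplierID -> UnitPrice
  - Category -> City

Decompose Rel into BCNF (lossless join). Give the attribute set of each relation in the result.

{Category, OrderID, SupplierID}; {Category, SupplierID, UnitPrice}; {City, UnitPrice}

Candidate key of the original relation: {OrderID, SupplierID}.
Within {Category, City, OrderID, SupplierID, UnitPrice}: {UnitPrice}⁺ ∩ {Category, City, OrderID, SupplierID, UnitPrice} = {City, UnitPrice}, not the whole set, so UnitPrice -> City violates BCNF; decompose into {City, UnitPrice} and {Category, OrderID, SupplierID, UnitPrice}.
{City, UnitPrice} has no BCNF violation.
Within {Category, OrderID, SupplierID, UnitPrice}: {Category, SupplierID}⁺ ∩ {Category, OrderID, SupplierID, UnitPrice} = {Category, SupplierID, UnitPrice}, not the whole set, so Category, SupplierID -> UnitPrice violates BCNF; decompose into {Category, SupplierID, UnitPrice} and {Category, OrderID, SupplierID}.
{Category, SupplierID, UnitPrice} has no BCNF violation.
{Category, OrderID, SupplierID} has no BCNF violation.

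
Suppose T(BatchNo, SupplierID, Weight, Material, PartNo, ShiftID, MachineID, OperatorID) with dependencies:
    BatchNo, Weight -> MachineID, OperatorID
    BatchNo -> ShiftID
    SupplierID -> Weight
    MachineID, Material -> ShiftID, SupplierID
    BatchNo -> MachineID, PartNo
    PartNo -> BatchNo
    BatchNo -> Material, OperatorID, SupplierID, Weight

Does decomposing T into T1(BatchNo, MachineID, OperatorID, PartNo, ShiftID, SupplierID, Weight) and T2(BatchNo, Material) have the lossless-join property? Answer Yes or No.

T1 ∩ T2 = {BatchNo}; its closure under F is {BatchNo, MachineID, Material, OperatorID, PartNo, ShiftID, SupplierID, Weight}.
This includes all of T1, so the common attributes are a superkey of T1 — the join is lossless.

Yes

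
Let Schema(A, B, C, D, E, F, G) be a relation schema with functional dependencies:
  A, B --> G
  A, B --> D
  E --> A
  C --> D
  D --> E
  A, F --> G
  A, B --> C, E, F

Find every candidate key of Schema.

{A, B}, {B, C}, {B, D}, {B, E}

{B} never appears on the right of any FD, so every key must include it.
{A, B} is a candidate key since {A, B}⁺ = {A, B, C, D, E, F, G} covers every attribute.
{B, C} is a candidate key since {B, C}⁺ = {A, B, C, D, E, F, G} covers every attribute.
{B, D} is a candidate key since {B, D}⁺ = {A, B, C, D, E, F, G} covers every attribute.
{B, E} is a candidate key since {B, E}⁺ = {A, B, C, D, E, F, G} covers every attribute.
No proper subset of any of these is a key, and no other minimal superkey exists.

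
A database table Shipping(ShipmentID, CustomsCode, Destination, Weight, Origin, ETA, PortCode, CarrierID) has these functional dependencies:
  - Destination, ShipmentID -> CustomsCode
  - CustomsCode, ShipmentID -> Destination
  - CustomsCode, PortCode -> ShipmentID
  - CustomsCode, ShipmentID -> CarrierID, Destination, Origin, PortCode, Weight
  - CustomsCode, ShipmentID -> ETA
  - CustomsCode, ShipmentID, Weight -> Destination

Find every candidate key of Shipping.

{CustomsCode, PortCode}, {CustomsCode, ShipmentID}, {Destination, ShipmentID}

{CustomsCode, PortCode}⁺ = {CarrierID, CustomsCode, Destination, ETA, Origin, PortCode, ShipmentID, Weight} — all of the relation — so {CustomsCode, PortCode} is a candidate key.
{CustomsCode, ShipmentID}⁺ = {CarrierID, CustomsCode, Destination, ETA, Origin, PortCode, ShipmentID, Weight} — all of the relation — so {CustomsCode, ShipmentID} is a candidate key.
{Destination, ShipmentID}⁺ = {CarrierID, CustomsCode, Destination, ETA, Origin, PortCode, ShipmentID, Weight} — all of the relation — so {Destination, ShipmentID} is a candidate key.
Any other superkey properly contains one of these, so there are no further candidate keys.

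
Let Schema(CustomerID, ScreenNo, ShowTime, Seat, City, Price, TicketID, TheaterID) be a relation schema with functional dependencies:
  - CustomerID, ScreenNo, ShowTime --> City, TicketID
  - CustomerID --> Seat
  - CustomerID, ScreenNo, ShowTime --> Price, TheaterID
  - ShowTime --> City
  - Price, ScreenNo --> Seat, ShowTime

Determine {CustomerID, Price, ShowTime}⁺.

Start with {CustomerID, Price, ShowTime}.
CustomerID --> Seat applies; add {Seat} → now {CustomerID, Price, Seat, ShowTime}.
ShowTime --> City applies; add {City} → now {City, CustomerID, Price, Seat, ShowTime}.
No further FD applies.

{City, CustomerID, Price, Seat, ShowTime}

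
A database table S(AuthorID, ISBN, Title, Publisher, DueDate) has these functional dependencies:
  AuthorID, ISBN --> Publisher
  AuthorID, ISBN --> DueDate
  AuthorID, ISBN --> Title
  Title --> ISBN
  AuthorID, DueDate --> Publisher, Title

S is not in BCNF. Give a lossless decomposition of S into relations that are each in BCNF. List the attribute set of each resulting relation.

{AuthorID, DueDate, Publisher, Title}; {ISBN, Title}

Candidate keys of the original relation: {AuthorID, DueDate}, {AuthorID, ISBN}, {AuthorID, Title}.
Within {AuthorID, DueDate, ISBN, Publisher, Title}: {Title}⁺ ∩ {AuthorID, DueDate, ISBN, Publisher, Title} = {ISBN, Title}, not the whole set, so Title --> ISBN violates BCNF; decompose into {ISBN, Title} and {AuthorID, DueDate, Publisher, Title}.
{ISBN, Title}: every determinant is a superkey — BCNF.
{AuthorID, DueDate, Publisher, Title}: every determinant is a superkey — BCNF.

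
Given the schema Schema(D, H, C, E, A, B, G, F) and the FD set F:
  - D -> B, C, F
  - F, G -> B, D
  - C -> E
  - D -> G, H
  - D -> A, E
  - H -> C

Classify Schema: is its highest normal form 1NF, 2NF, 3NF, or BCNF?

Candidate keys: {D}, {F, G}. Prime attributes: {D, F, G}.
For C -> E we have {C}⁺ = {C, E}; {C} is not a superkey, so BCNF fails.
C -> E has non-prime {E} on the right and a non-superkey on the left, so 3NF fails.
No proper subset of a key has a non-prime attribute in its closure, so there is no partial dependency; 2NF holds.

2NF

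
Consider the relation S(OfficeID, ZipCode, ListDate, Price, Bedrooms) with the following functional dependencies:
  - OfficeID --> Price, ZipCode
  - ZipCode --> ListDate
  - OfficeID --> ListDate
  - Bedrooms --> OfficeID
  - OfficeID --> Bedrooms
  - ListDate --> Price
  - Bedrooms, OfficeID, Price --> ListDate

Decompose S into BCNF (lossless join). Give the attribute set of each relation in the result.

Candidate keys of the original relation: {Bedrooms}, {OfficeID}.
Within {Bedrooms, ListDate, OfficeID, Price, ZipCode}: {ZipCode}⁺ ∩ {Bedrooms, ListDate, OfficeID, Price, ZipCode} = {ListDate, Price, ZipCode}, not the whole set, so ZipCode --> ListDate, Price violates BCNF; decompose into {ListDate, Price, ZipCode} and {Bedrooms, OfficeID, ZipCode}.
Within {ListDate, Price, ZipCode}: {ListDate}⁺ ∩ {ListDate, Price, ZipCode} = {ListDate, Price}, not the whole set, so ListDate --> Price violates BCNF; decompose into {ListDate, Price} and {ListDate, ZipCode}.
{ListDate, Price} is in BCNF.
{ListDate, ZipCode} is in BCNF.
{Bedrooms, OfficeID, ZipCode} is in BCNF.

{Bedrooms, OfficeID, ZipCode}; {ListDate, Price}; {ListDate, ZipCode}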